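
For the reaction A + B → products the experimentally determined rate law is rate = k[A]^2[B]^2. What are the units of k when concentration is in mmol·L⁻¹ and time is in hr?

(mmol·L⁻¹)⁻³·hr⁻¹

Step 1: Overall order = 2 + 2 = 4.
Step 2: rate has units mmol·L⁻¹·hr⁻¹; [A]^2[B]^2 has units (mmol·L⁻¹)^4.
Step 3: k = rate/([A]^2[B]^2), so units of k = (mmol·L⁻¹)^(1-4)·hr⁻¹ = (mmol·L⁻¹)⁻³·hr⁻¹.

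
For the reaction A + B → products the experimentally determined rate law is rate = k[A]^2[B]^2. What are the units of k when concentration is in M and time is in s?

M⁻³·s⁻¹

Step 1: Overall order = 2 + 2 = 4.
Step 2: rate has units M·s⁻¹; [A]^2[B]^2 has units M^4.
Step 3: k = rate/([A]^2[B]^2), so units of k = M^(1-4)·s⁻¹ = M⁻³·s⁻¹.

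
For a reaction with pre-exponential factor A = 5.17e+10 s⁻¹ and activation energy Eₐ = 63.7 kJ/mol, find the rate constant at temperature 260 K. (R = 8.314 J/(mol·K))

8.23e-03 s⁻¹

Step 1: Use the Arrhenius equation: k = A × exp(-Eₐ/RT)
Step 2: Convert Eₐ to J/mol: 63.7 kJ/mol = 63700 J/mol
Step 3: Calculate the exponent: -Eₐ/(RT) = -63700/(8.314 × 260) = -29.46837
Step 4: k = 5.17e+10 × exp(-29.46837)
Step 5: k = 5.17e+10 × 1.59239e-13 = 8.2327e-03 s⁻¹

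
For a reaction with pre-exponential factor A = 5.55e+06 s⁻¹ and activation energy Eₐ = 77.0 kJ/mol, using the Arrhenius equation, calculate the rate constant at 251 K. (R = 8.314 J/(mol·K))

5.24e-10 s⁻¹

Step 1: Use the Arrhenius equation: k = A × exp(-Eₐ/RT)
Step 2: Convert Eₐ to J/mol: 77.0 kJ/mol = 77000 J/mol
Step 3: Calculate the exponent: -Eₐ/(RT) = -77000/(8.314 × 251) = -36.89835
Step 4: k = 5.55e+06 × exp(-36.89835)
Step 5: k = 5.55e+06 × 9.44605e-17 = 5.2426e-10 s⁻¹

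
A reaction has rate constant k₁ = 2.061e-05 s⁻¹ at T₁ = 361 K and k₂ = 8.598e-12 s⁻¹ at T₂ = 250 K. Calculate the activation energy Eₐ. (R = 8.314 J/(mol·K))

99.3 kJ/mol

Step 1: Use the two-temperature Arrhenius form: ln(k₂/k₁) = -Eₐ/R × (1/T₂ - 1/T₁)
Step 2: ln(k₂/k₁) = ln(8.598e-12/2.061e-05) = ln(4.17176e-07) = -14.6898
Step 3: 1/T₂ - 1/T₁ = 1/250 - 1/361 = 1.229917e-03 K⁻¹
Step 4: Eₐ = -R × ln(k₂/k₁) / (1/T₂ - 1/T₁) = -8.314 × -14.6898 / 1.229917e-03
Step 5: Eₐ = 9.9300e+04 J/mol = 99.3 kJ/mol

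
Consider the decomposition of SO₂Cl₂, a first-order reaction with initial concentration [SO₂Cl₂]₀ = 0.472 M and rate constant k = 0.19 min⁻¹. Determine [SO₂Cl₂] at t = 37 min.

0.0004177 M

Step 1: For a first-order reaction: [SO₂Cl₂] = [SO₂Cl₂]₀ × e^(-kt)
Step 2: [SO₂Cl₂] = 0.472 × e^(-0.19 × 37)
Step 3: [SO₂Cl₂] = 0.472 × e^(-7.03)
Step 4: [SO₂Cl₂] = 0.472 × 0.000884932 = 0.0004177 M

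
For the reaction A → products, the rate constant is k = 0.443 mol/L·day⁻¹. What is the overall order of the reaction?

zeroth order (0)

Step 1: The units of k for an nth-order reaction are (concentration)^(1-n)·(time)⁻¹.
Step 2: Here k has units mol/L·day⁻¹, so the concentration exponent is 1.
Step 3: 1 - n = 1 ⇒ n = 0. The reaction is zeroth order.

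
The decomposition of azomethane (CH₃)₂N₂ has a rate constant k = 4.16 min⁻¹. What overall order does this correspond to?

first order (1)

Step 1: The units of k for an nth-order reaction are (concentration)^(1-n)·(time)⁻¹.
Step 2: Here k has units min⁻¹, so the concentration exponent is 0.
Step 3: 1 - n = 0 ⇒ n = 1. The reaction is first order.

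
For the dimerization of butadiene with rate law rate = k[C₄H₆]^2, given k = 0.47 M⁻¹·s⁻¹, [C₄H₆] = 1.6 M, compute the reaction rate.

1.203 M/s

Step 1: Identify the rate law: rate = k[C₄H₆]^2
Step 2: Substitute values: rate = 0.47 × (1.6)^2
Step 3: Calculate: rate = 0.47 × 2.56 = 1.2032 M/s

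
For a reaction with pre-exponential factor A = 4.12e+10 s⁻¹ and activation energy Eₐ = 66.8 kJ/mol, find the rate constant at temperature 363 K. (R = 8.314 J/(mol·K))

1.01e+01 s⁻¹

Step 1: Use the Arrhenius equation: k = A × exp(-Eₐ/RT)
Step 2: Convert Eₐ to J/mol: 66.8 kJ/mol = 66800 J/mol
Step 3: Calculate the exponent: -Eₐ/(RT) = -66800/(8.314 × 363) = -22.13400
Step 4: k = 4.12e+10 × exp(-22.13400)
Step 5: k = 4.12e+10 × 2.43964e-10 = 1.0051e+01 s⁻¹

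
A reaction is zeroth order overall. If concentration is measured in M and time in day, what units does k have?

M·day⁻¹

Step 1: For overall order n, rate = k × (concentration)^n.
Step 2: Rate has units M·day⁻¹; concentration term has units M^0.
Step 3: k = rate / (concentration)^n, so units of k = M^(1-0)·day⁻¹ = M·day⁻¹.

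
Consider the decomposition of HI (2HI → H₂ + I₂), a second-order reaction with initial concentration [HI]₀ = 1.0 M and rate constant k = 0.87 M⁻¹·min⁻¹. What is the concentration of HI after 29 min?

0.03812 M

Step 1: For a second-order reaction: 1/[HI] = 1/[HI]₀ + kt
Step 2: 1/[HI] = 1/1.0 + 0.87 × 29
Step 3: 1/[HI] = 1 + 25.23 = 26.23
Step 4: [HI] = 1/26.23 = 0.03812 M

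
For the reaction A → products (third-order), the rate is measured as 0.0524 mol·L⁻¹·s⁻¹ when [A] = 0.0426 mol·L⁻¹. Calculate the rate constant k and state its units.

677.8 (mol·L⁻¹)⁻²·s⁻¹

Step 1: rate = k[A]^3, so k = rate / [A]^3.
Step 2: k = 0.0524 / (0.0426)^3 = 0.0524 / 7.731e-05.
Step 3: k = 677.8 (mol·L⁻¹)⁻²·s⁻¹.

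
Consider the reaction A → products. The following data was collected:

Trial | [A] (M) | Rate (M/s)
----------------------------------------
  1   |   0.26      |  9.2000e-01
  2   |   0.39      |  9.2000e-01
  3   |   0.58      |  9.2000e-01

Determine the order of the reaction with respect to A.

zeroth order (0)

Step 1: Compare trials - when concentration changes, rate stays constant.
Step 2: rate₂/rate₁ = 9.2000e-01/9.2000e-01 = 1
Step 3: [A]₂/[A]₁ = 0.39/0.26 = 1.5
Step 4: Since rate ratio ≈ (conc ratio)^0, the reaction is zeroth order.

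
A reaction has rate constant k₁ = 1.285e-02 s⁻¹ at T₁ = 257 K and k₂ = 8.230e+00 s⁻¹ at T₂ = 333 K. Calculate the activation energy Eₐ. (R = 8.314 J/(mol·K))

60.5 kJ/mol

Step 1: Use the two-temperature Arrhenius form: ln(k₂/k₁) = -Eₐ/R × (1/T₂ - 1/T₁)
Step 2: ln(k₂/k₁) = ln(8.230e+00/1.285e-02) = ln(640.467) = 6.4622
Step 3: 1/T₂ - 1/T₁ = 1/333 - 1/257 = -8.880476e-04 K⁻¹
Step 4: Eₐ = -R × ln(k₂/k₁) / (1/T₂ - 1/T₁) = -8.314 × 6.4622 / -8.880476e-04
Step 5: Eₐ = 6.0500e+04 J/mol = 60.5 kJ/mol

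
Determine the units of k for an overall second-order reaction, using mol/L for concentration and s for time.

(mol/L)⁻¹·s⁻¹

Step 1: For overall order n, rate = k × (concentration)^n.
Step 2: Rate has units mol/L·s⁻¹; concentration term has units (mol/L)^2.
Step 3: k = rate / (concentration)^n, so units of k = (mol/L)^(1-2)·s⁻¹ = (mol/L)⁻¹·s⁻¹.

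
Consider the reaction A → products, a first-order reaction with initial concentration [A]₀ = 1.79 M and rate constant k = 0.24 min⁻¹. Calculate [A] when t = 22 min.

0.009115 M

Step 1: For a first-order reaction: [A] = [A]₀ × e^(-kt)
Step 2: [A] = 1.79 × e^(-0.24 × 22)
Step 3: [A] = 1.79 × e^(-5.28)
Step 4: [A] = 1.79 × 0.00509243 = 0.009115 M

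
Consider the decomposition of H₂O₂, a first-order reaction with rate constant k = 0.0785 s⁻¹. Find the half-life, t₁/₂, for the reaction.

8.83 s

Step 1: For a first-order reaction, t₁/₂ = ln(2)/k
Step 2: t₁/₂ = ln(2)/0.0785
Step 3: t₁/₂ = 0.6931/0.0785 = 8.83 s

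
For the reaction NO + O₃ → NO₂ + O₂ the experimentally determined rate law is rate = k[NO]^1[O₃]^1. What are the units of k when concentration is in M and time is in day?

M⁻¹·day⁻¹

Step 1: Overall order = 1 + 1 = 2.
Step 2: rate has units M·day⁻¹; [NO]^1[O₃]^1 has units M^2.
Step 3: k = rate/([NO]^1[O₃]^1), so units of k = M^(1-2)·day⁻¹ = M⁻¹·day⁻¹.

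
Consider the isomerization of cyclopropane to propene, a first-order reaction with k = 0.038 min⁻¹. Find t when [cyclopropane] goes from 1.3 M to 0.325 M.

36.48 min

Step 1: For first-order: t = ln([cyclopropane]₀/[cyclopropane])/k
Step 2: t = ln(1.3/0.325)/0.038
Step 3: t = ln(4)/0.038
Step 4: t = 1.386/0.038 = 36.48 min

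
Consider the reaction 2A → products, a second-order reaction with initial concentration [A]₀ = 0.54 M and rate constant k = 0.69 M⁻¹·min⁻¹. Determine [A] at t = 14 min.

0.08687 M

Step 1: For a second-order reaction: 1/[A] = 1/[A]₀ + kt
Step 2: 1/[A] = 1/0.54 + 0.69 × 14
Step 3: 1/[A] = 1.852 + 9.66 = 11.51
Step 4: [A] = 1/11.51 = 0.08687 M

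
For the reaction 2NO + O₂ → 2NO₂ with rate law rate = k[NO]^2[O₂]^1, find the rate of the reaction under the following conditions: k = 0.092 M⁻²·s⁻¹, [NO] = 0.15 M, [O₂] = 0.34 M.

0.0007038 M/s

Step 1: The rate law is rate = k[NO]^2[O₂]^1
Step 2: Substitute: rate = 0.092 × (0.15)^2 × (0.34)^1
Step 3: rate = 0.092 × 0.0225 × 0.34 = 0.0007038 M/s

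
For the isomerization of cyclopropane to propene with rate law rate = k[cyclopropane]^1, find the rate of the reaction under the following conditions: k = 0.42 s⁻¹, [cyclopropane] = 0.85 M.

0.357 M/s

Step 1: Identify the rate law: rate = k[cyclopropane]^1
Step 2: Substitute values: rate = 0.42 × (0.85)^1
Step 3: Calculate: rate = 0.42 × 0.85 = 0.357 M/s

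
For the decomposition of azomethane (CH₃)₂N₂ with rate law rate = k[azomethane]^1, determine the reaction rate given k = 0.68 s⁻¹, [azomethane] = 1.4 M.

0.952 M/s

Step 1: Identify the rate law: rate = k[azomethane]^1
Step 2: Substitute values: rate = 0.68 × (1.4)^1
Step 3: Calculate: rate = 0.68 × 1.4 = 0.952 M/s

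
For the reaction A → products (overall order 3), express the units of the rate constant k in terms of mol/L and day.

(mol/L)⁻²·day⁻¹

Step 1: For overall order n, rate = k × (concentration)^n.
Step 2: Rate has units mol/L·day⁻¹; concentration term has units (mol/L)^3.
Step 3: k = rate / (concentration)^n, so units of k = (mol/L)^(1-3)·day⁻¹ = (mol/L)⁻²·day⁻¹.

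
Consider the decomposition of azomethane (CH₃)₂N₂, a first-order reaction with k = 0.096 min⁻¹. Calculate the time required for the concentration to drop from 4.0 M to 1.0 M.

14.44 min

Step 1: For first-order: t = ln([azomethane]₀/[azomethane])/k
Step 2: t = ln(4.0/1.0)/0.096
Step 3: t = ln(4)/0.096
Step 4: t = 1.386/0.096 = 14.44 min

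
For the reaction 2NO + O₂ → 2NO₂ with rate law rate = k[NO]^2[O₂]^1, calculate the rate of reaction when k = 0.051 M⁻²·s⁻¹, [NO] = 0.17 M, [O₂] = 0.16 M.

0.0002358 M/s

Step 1: The rate law is rate = k[NO]^2[O₂]^1
Step 2: Substitute: rate = 0.051 × (0.17)^2 × (0.16)^1
Step 3: rate = 0.051 × 0.0289 × 0.16 = 0.000235824 M/s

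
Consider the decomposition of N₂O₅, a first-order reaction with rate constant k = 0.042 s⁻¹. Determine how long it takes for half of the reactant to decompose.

16.5 s

Step 1: For a first-order reaction, t₁/₂ = ln(2)/k
Step 2: t₁/₂ = ln(2)/0.042
Step 3: t₁/₂ = 0.6931/0.042 = 16.5 s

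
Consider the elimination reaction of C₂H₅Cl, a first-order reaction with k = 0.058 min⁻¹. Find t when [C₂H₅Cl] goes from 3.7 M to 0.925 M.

23.9 min

Step 1: For first-order: t = ln([C₂H₅Cl]₀/[C₂H₅Cl])/k
Step 2: t = ln(3.7/0.925)/0.058
Step 3: t = ln(4)/0.058
Step 4: t = 1.386/0.058 = 23.9 min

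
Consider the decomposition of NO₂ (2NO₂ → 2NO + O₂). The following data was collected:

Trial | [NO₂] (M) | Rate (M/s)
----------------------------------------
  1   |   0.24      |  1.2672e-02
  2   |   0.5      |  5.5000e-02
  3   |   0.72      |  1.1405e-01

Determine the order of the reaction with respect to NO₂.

second order (2)

Step 1: Compare trials to find order n where rate₂/rate₁ = ([NO₂]₂/[NO₂]₁)^n
Step 2: rate₂/rate₁ = 5.5000e-02/1.2672e-02 = 4.34
Step 3: [NO₂]₂/[NO₂]₁ = 0.5/0.24 = 2.083
Step 4: n = ln(4.34)/ln(2.083) = 2.00 ≈ 2
Step 5: The reaction is second order in NO₂.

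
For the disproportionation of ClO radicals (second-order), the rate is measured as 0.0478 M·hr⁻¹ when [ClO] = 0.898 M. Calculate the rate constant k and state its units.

0.05928 M⁻¹·hr⁻¹

Step 1: rate = k[ClO]^2, so k = rate / [ClO]^2.
Step 2: k = 0.0478 / (0.898)^2 = 0.0478 / 0.8064.
Step 3: k = 0.05928 M⁻¹·hr⁻¹.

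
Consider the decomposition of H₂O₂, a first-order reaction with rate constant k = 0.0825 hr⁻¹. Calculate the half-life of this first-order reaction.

8.402 hr

Step 1: For a first-order reaction, t₁/₂ = ln(2)/k
Step 2: t₁/₂ = ln(2)/0.0825
Step 3: t₁/₂ = 0.6931/0.0825 = 8.402 hr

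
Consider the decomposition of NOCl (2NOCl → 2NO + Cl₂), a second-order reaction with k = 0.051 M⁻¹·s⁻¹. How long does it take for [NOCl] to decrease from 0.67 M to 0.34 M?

28.4 s

Step 1: For second-order: t = (1/[NOCl] - 1/[NOCl]₀)/k
Step 2: t = (1/0.34 - 1/0.67)/0.051
Step 3: t = (2.941 - 1.493)/0.051
Step 4: t = 1.449/0.051 = 28.4 s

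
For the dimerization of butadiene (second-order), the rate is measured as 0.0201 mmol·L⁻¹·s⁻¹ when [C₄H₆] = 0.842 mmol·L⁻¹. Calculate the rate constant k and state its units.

0.02835 (mmol·L⁻¹)⁻¹·s⁻¹

Step 1: rate = k[C₄H₆]^2, so k = rate / [C₄H₆]^2.
Step 2: k = 0.0201 / (0.842)^2 = 0.0201 / 0.709.
Step 3: k = 0.02835 (mmol·L⁻¹)⁻¹·s⁻¹.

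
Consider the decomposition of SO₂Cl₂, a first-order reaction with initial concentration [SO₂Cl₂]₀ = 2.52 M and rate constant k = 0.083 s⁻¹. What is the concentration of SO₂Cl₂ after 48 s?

0.0469 M

Step 1: For a first-order reaction: [SO₂Cl₂] = [SO₂Cl₂]₀ × e^(-kt)
Step 2: [SO₂Cl₂] = 2.52 × e^(-0.083 × 48)
Step 3: [SO₂Cl₂] = 2.52 × e^(-3.984)
Step 4: [SO₂Cl₂] = 2.52 × 0.018611 = 0.0469 M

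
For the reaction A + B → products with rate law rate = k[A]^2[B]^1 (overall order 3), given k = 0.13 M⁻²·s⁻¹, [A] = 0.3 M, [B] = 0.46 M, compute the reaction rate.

0.005382 M/s

Step 1: The rate law is rate = k[A]^2[B]^1, overall order = 2+1 = 3
Step 2: Substitute values: rate = 0.13 × (0.3)^2 × (0.46)^1
Step 3: rate = 0.13 × 0.09 × 0.46 = 0.005382 M/s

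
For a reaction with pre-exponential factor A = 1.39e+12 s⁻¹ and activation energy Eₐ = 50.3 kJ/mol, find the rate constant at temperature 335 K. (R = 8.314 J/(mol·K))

1.99e+04 s⁻¹

Step 1: Use the Arrhenius equation: k = A × exp(-Eₐ/RT)
Step 2: Convert Eₐ to J/mol: 50.3 kJ/mol = 50300 J/mol
Step 3: Calculate the exponent: -Eₐ/(RT) = -50300/(8.314 × 335) = -18.05981
Step 4: k = 1.39e+12 × exp(-18.05981)
Step 5: k = 1.39e+12 × 1.43458e-08 = 1.9941e+04 s⁻¹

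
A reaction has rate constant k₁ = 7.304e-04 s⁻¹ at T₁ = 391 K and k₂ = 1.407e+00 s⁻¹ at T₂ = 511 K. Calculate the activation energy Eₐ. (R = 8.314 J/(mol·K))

104.7 kJ/mol

Step 1: Use the two-temperature Arrhenius form: ln(k₂/k₁) = -Eₐ/R × (1/T₂ - 1/T₁)
Step 2: ln(k₂/k₁) = ln(1.407e+00/7.304e-04) = ln(1926.34) = 7.56338
Step 3: 1/T₂ - 1/T₁ = 1/511 - 1/391 = -6.005976e-04 K⁻¹
Step 4: Eₐ = -R × ln(k₂/k₁) / (1/T₂ - 1/T₁) = -8.314 × 7.56338 / -6.005976e-04
Step 5: Eₐ = 1.0470e+05 J/mol = 104.7 kJ/mol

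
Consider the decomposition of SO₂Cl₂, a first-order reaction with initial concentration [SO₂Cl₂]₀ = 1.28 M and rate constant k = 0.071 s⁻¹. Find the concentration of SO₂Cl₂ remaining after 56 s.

0.02401 M

Step 1: For a first-order reaction: [SO₂Cl₂] = [SO₂Cl₂]₀ × e^(-kt)
Step 2: [SO₂Cl₂] = 1.28 × e^(-0.071 × 56)
Step 3: [SO₂Cl₂] = 1.28 × e^(-3.976)
Step 4: [SO₂Cl₂] = 1.28 × 0.0187605 = 0.02401 M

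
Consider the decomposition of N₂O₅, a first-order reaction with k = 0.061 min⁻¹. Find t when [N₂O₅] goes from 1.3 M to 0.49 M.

16 min

Step 1: For first-order: t = ln([N₂O₅]₀/[N₂O₅])/k
Step 2: t = ln(1.3/0.49)/0.061
Step 3: t = ln(2.653)/0.061
Step 4: t = 0.9757/0.061 = 16 min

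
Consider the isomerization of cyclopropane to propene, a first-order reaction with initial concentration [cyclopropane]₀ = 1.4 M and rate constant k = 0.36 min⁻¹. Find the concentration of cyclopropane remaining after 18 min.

0.002147 M

Step 1: For a first-order reaction: [cyclopropane] = [cyclopropane]₀ × e^(-kt)
Step 2: [cyclopropane] = 1.4 × e^(-0.36 × 18)
Step 3: [cyclopropane] = 1.4 × e^(-6.48)
Step 4: [cyclopropane] = 1.4 × 0.00153381 = 0.002147 M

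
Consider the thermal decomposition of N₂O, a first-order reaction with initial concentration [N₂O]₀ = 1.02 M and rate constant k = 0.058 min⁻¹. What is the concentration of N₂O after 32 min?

0.1594 M

Step 1: For a first-order reaction: [N₂O] = [N₂O]₀ × e^(-kt)
Step 2: [N₂O] = 1.02 × e^(-0.058 × 32)
Step 3: [N₂O] = 1.02 × e^(-1.856)
Step 4: [N₂O] = 1.02 × 0.156297 = 0.1594 M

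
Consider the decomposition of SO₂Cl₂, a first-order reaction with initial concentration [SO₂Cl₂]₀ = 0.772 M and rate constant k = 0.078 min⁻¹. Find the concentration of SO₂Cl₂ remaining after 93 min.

0.0005461 M

Step 1: For a first-order reaction: [SO₂Cl₂] = [SO₂Cl₂]₀ × e^(-kt)
Step 2: [SO₂Cl₂] = 0.772 × e^(-0.078 × 93)
Step 3: [SO₂Cl₂] = 0.772 × e^(-7.254)
Step 4: [SO₂Cl₂] = 0.772 × 0.000707339 = 0.0005461 M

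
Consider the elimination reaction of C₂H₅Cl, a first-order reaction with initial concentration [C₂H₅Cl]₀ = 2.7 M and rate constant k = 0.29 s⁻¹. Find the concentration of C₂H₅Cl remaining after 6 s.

0.4739 M

Step 1: For a first-order reaction: [C₂H₅Cl] = [C₂H₅Cl]₀ × e^(-kt)
Step 2: [C₂H₅Cl] = 2.7 × e^(-0.29 × 6)
Step 3: [C₂H₅Cl] = 2.7 × e^(-1.74)
Step 4: [C₂H₅Cl] = 2.7 × 0.17552 = 0.4739 M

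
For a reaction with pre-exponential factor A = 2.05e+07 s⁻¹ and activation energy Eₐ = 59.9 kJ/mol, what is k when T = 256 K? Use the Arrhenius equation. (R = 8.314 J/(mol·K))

1.23e-05 s⁻¹

Step 1: Use the Arrhenius equation: k = A × exp(-Eₐ/RT)
Step 2: Convert Eₐ to J/mol: 59.9 kJ/mol = 59900 J/mol
Step 3: Calculate the exponent: -Eₐ/(RT) = -59900/(8.314 × 256) = -28.14342
Step 4: k = 2.05e+07 × exp(-28.14342)
Step 5: k = 2.05e+07 × 5.99057e-13 = 1.2281e-05 s⁻¹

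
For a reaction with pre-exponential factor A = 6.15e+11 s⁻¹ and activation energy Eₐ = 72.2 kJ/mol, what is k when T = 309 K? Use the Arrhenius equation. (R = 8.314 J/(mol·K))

3.83e-01 s⁻¹

Step 1: Use the Arrhenius equation: k = A × exp(-Eₐ/RT)
Step 2: Convert Eₐ to J/mol: 72.2 kJ/mol = 72200 J/mol
Step 3: Calculate the exponent: -Eₐ/(RT) = -72200/(8.314 × 309) = -28.10404
Step 4: k = 6.15e+11 × exp(-28.10404)
Step 5: k = 6.15e+11 × 6.23118e-13 = 3.8322e-01 s⁻¹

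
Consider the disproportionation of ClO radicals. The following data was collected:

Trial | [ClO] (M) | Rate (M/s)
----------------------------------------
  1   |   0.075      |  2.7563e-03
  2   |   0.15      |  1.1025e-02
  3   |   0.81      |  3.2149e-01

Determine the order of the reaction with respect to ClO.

second order (2)

Step 1: Compare trials to find order n where rate₂/rate₁ = ([ClO]₂/[ClO]₁)^n
Step 2: rate₂/rate₁ = 1.1025e-02/2.7563e-03 = 4
Step 3: [ClO]₂/[ClO]₁ = 0.15/0.075 = 2
Step 4: n = ln(4)/ln(2) = 2.00 ≈ 2
Step 5: The reaction is second order in ClO.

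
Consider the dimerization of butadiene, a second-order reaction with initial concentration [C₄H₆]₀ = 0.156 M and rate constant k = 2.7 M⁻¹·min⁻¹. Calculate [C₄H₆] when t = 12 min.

0.02577 M

Step 1: For a second-order reaction: 1/[C₄H₆] = 1/[C₄H₆]₀ + kt
Step 2: 1/[C₄H₆] = 1/0.156 + 2.7 × 12
Step 3: 1/[C₄H₆] = 6.41 + 32.4 = 38.81
Step 4: [C₄H₆] = 1/38.81 = 0.02577 M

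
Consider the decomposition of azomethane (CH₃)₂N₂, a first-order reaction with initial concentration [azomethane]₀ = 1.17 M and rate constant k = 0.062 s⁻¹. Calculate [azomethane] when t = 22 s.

0.2991 M

Step 1: For a first-order reaction: [azomethane] = [azomethane]₀ × e^(-kt)
Step 2: [azomethane] = 1.17 × e^(-0.062 × 22)
Step 3: [azomethane] = 1.17 × e^(-1.364)
Step 4: [azomethane] = 1.17 × 0.255636 = 0.2991 M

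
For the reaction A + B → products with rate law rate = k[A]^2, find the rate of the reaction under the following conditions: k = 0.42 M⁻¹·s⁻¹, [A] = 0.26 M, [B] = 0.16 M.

0.02839 M/s

Step 1: The rate law is rate = k[A]^2
Step 2: Note that the rate does not depend on [B] (zero order in B).
Step 3: rate = 0.42 × (0.26)^2 = 0.028392 M/s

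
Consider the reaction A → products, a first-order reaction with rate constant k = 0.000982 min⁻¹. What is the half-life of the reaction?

705.9 min

Step 1: For a first-order reaction, t₁/₂ = ln(2)/k
Step 2: t₁/₂ = ln(2)/0.000982
Step 3: t₁/₂ = 0.6931/0.000982 = 705.9 min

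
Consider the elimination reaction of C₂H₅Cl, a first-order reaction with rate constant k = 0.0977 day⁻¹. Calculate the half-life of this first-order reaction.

7.095 day

Step 1: For a first-order reaction, t₁/₂ = ln(2)/k
Step 2: t₁/₂ = ln(2)/0.0977
Step 3: t₁/₂ = 0.6931/0.0977 = 7.095 day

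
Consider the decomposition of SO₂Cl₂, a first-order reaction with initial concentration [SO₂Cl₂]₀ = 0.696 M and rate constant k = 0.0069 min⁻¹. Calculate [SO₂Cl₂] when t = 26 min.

0.5817 M

Step 1: For a first-order reaction: [SO₂Cl₂] = [SO₂Cl₂]₀ × e^(-kt)
Step 2: [SO₂Cl₂] = 0.696 × e^(-0.0069 × 26)
Step 3: [SO₂Cl₂] = 0.696 × e^(-0.1794)
Step 4: [SO₂Cl₂] = 0.696 × 0.835772 = 0.5817 M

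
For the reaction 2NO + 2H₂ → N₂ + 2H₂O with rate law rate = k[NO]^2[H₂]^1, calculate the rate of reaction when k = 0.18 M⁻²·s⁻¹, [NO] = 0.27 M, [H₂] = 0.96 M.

0.0126 M/s

Step 1: The rate law is rate = k[NO]^2[H₂]^1
Step 2: Substitute: rate = 0.18 × (0.27)^2 × (0.96)^1
Step 3: rate = 0.18 × 0.0729 × 0.96 = 0.0125971 M/s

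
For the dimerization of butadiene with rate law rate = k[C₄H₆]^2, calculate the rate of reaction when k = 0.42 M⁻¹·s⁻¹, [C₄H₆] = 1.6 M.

1.075 M/s

Step 1: Identify the rate law: rate = k[C₄H₆]^2
Step 2: Substitute values: rate = 0.42 × (1.6)^2
Step 3: Calculate: rate = 0.42 × 2.56 = 1.0752 M/s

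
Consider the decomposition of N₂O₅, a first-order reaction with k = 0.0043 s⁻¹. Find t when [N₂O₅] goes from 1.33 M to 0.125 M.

549.9 s

Step 1: For first-order: t = ln([N₂O₅]₀/[N₂O₅])/k
Step 2: t = ln(1.33/0.125)/0.0043
Step 3: t = ln(10.64)/0.0043
Step 4: t = 2.365/0.0043 = 549.9 s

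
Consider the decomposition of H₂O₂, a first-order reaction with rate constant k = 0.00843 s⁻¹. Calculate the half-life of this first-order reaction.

82.22 s

Step 1: For a first-order reaction, t₁/₂ = ln(2)/k
Step 2: t₁/₂ = ln(2)/0.00843
Step 3: t₁/₂ = 0.6931/0.00843 = 82.22 s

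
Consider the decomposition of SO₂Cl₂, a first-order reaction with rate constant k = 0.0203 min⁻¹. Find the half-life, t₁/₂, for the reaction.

34.15 min

Step 1: For a first-order reaction, t₁/₂ = ln(2)/k
Step 2: t₁/₂ = ln(2)/0.0203
Step 3: t₁/₂ = 0.6931/0.0203 = 34.15 min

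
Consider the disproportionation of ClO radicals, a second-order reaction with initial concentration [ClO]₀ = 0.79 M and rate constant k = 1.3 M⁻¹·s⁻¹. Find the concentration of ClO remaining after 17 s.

0.0428 M

Step 1: For a second-order reaction: 1/[ClO] = 1/[ClO]₀ + kt
Step 2: 1/[ClO] = 1/0.79 + 1.3 × 17
Step 3: 1/[ClO] = 1.266 + 22.1 = 23.37
Step 4: [ClO] = 1/23.37 = 0.0428 M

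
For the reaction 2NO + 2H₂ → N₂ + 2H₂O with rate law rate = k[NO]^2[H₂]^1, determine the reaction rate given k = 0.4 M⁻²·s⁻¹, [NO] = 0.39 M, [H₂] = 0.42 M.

0.02555 M/s

Step 1: The rate law is rate = k[NO]^2[H₂]^1
Step 2: Substitute: rate = 0.4 × (0.39)^2 × (0.42)^1
Step 3: rate = 0.4 × 0.1521 × 0.42 = 0.0255528 M/s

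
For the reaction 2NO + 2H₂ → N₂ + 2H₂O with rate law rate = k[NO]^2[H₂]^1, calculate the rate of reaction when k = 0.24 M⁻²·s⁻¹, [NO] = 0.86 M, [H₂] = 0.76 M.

0.1349 M/s

Step 1: The rate law is rate = k[NO]^2[H₂]^1
Step 2: Substitute: rate = 0.24 × (0.86)^2 × (0.76)^1
Step 3: rate = 0.24 × 0.7396 × 0.76 = 0.134903 M/s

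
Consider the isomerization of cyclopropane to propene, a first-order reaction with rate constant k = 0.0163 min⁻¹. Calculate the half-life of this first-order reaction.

42.52 min

Step 1: For a first-order reaction, t₁/₂ = ln(2)/k
Step 2: t₁/₂ = ln(2)/0.0163
Step 3: t₁/₂ = 0.6931/0.0163 = 42.52 min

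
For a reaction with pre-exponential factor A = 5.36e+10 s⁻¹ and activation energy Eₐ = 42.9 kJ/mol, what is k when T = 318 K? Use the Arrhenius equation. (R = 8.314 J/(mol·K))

4.81e+03 s⁻¹

Step 1: Use the Arrhenius equation: k = A × exp(-Eₐ/RT)
Step 2: Convert Eₐ to J/mol: 42.9 kJ/mol = 42900 J/mol
Step 3: Calculate the exponent: -Eₐ/(RT) = -42900/(8.314 × 318) = -16.22632
Step 4: k = 5.36e+10 × exp(-16.22632)
Step 5: k = 5.36e+10 × 8.97426e-08 = 4.8102e+03 s⁻¹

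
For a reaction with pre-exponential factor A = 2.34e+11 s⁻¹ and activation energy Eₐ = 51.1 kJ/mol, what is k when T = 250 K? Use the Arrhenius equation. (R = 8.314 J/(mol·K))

4.92e+00 s⁻¹

Step 1: Use the Arrhenius equation: k = A × exp(-Eₐ/RT)
Step 2: Convert Eₐ to J/mol: 51.1 kJ/mol = 51100 J/mol
Step 3: Calculate the exponent: -Eₐ/(RT) = -51100/(8.314 × 250) = -24.58504
Step 4: k = 2.34e+11 × exp(-24.58504)
Step 5: k = 2.34e+11 × 2.10307e-11 = 4.9212e+00 s⁻¹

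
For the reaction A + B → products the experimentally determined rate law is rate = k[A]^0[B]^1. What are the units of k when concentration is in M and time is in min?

min⁻¹

Step 1: Overall order = 0 + 1 = 1.
Step 2: rate has units M·min⁻¹; [A]^0[B]^1 has units M^1.
Step 3: k = rate/([A]^0[B]^1), so units of k = M^(1-1)·min⁻¹ = min⁻¹.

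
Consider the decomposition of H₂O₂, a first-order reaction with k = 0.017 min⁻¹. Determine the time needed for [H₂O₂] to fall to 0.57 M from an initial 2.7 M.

91.49 min

Step 1: For first-order: t = ln([H₂O₂]₀/[H₂O₂])/k
Step 2: t = ln(2.7/0.57)/0.017
Step 3: t = ln(4.737)/0.017
Step 4: t = 1.555/0.017 = 91.49 min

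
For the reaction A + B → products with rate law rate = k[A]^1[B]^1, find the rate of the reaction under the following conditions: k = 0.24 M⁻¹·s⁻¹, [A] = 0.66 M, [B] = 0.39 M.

0.06178 M/s

Step 1: The rate law is rate = k[A]^1[B]^1
Step 2: Substitute: rate = 0.24 × (0.66)^1 × (0.39)^1
Step 3: rate = 0.24 × 0.66 × 0.39 = 0.061776 M/s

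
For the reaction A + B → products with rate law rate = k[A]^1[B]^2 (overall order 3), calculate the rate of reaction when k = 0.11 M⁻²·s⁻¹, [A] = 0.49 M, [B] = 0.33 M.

0.00587 M/s

Step 1: The rate law is rate = k[A]^1[B]^2, overall order = 1+2 = 3
Step 2: Substitute values: rate = 0.11 × (0.49)^1 × (0.33)^2
Step 3: rate = 0.11 × 0.49 × 0.1089 = 0.00586971 M/s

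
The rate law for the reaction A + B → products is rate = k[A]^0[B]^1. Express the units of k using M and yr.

yr⁻¹

Step 1: Overall order = 0 + 1 = 1.
Step 2: rate has units M·yr⁻¹; [A]^0[B]^1 has units M^1.
Step 3: k = rate/([A]^0[B]^1), so units of k = M^(1-1)·yr⁻¹ = yr⁻¹.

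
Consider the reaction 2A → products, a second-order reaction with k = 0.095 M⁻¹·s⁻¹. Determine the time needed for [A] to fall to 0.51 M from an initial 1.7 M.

14.45 s

Step 1: For second-order: t = (1/[A] - 1/[A]₀)/k
Step 2: t = (1/0.51 - 1/1.7)/0.095
Step 3: t = (1.961 - 0.5882)/0.095
Step 4: t = 1.373/0.095 = 14.45 s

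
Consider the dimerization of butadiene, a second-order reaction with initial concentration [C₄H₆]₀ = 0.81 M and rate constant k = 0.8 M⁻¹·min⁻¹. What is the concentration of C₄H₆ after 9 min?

0.1186 M

Step 1: For a second-order reaction: 1/[C₄H₆] = 1/[C₄H₆]₀ + kt
Step 2: 1/[C₄H₆] = 1/0.81 + 0.8 × 9
Step 3: 1/[C₄H₆] = 1.235 + 7.2 = 8.435
Step 4: [C₄H₆] = 1/8.435 = 0.1186 M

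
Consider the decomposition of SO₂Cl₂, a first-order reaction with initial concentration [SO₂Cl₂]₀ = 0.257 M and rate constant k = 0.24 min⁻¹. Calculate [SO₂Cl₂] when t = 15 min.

0.007022 M

Step 1: For a first-order reaction: [SO₂Cl₂] = [SO₂Cl₂]₀ × e^(-kt)
Step 2: [SO₂Cl₂] = 0.257 × e^(-0.24 × 15)
Step 3: [SO₂Cl₂] = 0.257 × e^(-3.6)
Step 4: [SO₂Cl₂] = 0.257 × 0.0273237 = 0.007022 M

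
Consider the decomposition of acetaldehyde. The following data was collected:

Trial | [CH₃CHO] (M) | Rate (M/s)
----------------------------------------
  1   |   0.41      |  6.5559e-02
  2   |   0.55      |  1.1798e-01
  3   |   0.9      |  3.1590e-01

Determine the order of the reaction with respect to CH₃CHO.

second order (2)

Step 1: Compare trials to find order n where rate₂/rate₁ = ([CH₃CHO]₂/[CH₃CHO]₁)^n
Step 2: rate₂/rate₁ = 1.1798e-01/6.5559e-02 = 1.8
Step 3: [CH₃CHO]₂/[CH₃CHO]₁ = 0.55/0.41 = 1.341
Step 4: n = ln(1.8)/ln(1.341) = 2.00 ≈ 2
Step 5: The reaction is second order in CH₃CHO.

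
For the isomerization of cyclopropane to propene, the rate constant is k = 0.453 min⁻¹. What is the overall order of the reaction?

first order (1)

Step 1: The units of k for an nth-order reaction are (concentration)^(1-n)·(time)⁻¹.
Step 2: Here k has units min⁻¹, so the concentration exponent is 0.
Step 3: 1 - n = 0 ⇒ n = 1. The reaction is first order.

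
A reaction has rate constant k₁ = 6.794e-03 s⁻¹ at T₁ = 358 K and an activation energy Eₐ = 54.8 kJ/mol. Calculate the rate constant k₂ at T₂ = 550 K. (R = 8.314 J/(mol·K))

4.202e+00 s⁻¹

Step 1: Use the two-temperature Arrhenius form: ln(k₂/k₁) = -Eₐ/R × (1/T₂ - 1/T₁)
Step 2: Convert Eₐ to J/mol: 54.8 kJ/mol = 54800 J/mol
Step 3: 1/T₂ - 1/T₁ = 1/550 - 1/358 = -9.751143e-04 K⁻¹
Step 4: ln(k₂/k₁) = -54800/8.314 × -9.751143e-04 = 6.42726
Step 5: k₂ = k₁ × exp(6.42726) = 6.794e-03 × 6.18477e+02 = 4.202e+00 s⁻¹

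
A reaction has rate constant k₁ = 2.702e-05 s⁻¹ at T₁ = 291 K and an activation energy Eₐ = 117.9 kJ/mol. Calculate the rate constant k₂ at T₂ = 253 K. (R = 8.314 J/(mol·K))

1.790e-08 s⁻¹

Step 1: Use the two-temperature Arrhenius form: ln(k₂/k₁) = -Eₐ/R × (1/T₂ - 1/T₁)
Step 2: Convert Eₐ to J/mol: 117.9 kJ/mol = 117900 J/mol
Step 3: 1/T₂ - 1/T₁ = 1/253 - 1/291 = 5.161431e-04 K⁻¹
Step 4: ln(k₂/k₁) = -117900/8.314 × 5.161431e-04 = -7.31937
Step 5: k₂ = k₁ × exp(-7.31937) = 2.702e-05 × 6.62580e-04 = 1.790e-08 s⁻¹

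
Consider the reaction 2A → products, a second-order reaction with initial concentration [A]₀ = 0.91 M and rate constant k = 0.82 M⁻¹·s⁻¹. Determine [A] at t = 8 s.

0.1306 M

Step 1: For a second-order reaction: 1/[A] = 1/[A]₀ + kt
Step 2: 1/[A] = 1/0.91 + 0.82 × 8
Step 3: 1/[A] = 1.099 + 6.56 = 7.659
Step 4: [A] = 1/7.659 = 0.1306 M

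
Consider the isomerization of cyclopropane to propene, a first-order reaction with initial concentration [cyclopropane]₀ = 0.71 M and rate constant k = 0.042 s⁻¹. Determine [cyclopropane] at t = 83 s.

0.02174 M

Step 1: For a first-order reaction: [cyclopropane] = [cyclopropane]₀ × e^(-kt)
Step 2: [cyclopropane] = 0.71 × e^(-0.042 × 83)
Step 3: [cyclopropane] = 0.71 × e^(-3.486)
Step 4: [cyclopropane] = 0.71 × 0.0306231 = 0.02174 M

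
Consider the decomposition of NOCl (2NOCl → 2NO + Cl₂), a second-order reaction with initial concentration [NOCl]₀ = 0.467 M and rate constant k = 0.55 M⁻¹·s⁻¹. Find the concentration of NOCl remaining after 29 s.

0.05528 M

Step 1: For a second-order reaction: 1/[NOCl] = 1/[NOCl]₀ + kt
Step 2: 1/[NOCl] = 1/0.467 + 0.55 × 29
Step 3: 1/[NOCl] = 2.141 + 15.95 = 18.09
Step 4: [NOCl] = 1/18.09 = 0.05528 M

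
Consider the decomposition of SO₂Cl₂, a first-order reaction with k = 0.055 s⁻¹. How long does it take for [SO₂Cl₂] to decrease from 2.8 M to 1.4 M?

12.6 s

Step 1: For first-order: t = ln([SO₂Cl₂]₀/[SO₂Cl₂])/k
Step 2: t = ln(2.8/1.4)/0.055
Step 3: t = ln(2)/0.055
Step 4: t = 0.6931/0.055 = 12.6 s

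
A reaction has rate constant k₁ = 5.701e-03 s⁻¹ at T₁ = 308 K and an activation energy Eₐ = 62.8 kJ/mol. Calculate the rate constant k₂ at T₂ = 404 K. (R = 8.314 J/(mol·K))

1.936e+00 s⁻¹

Step 1: Use the two-temperature Arrhenius form: ln(k₂/k₁) = -Eₐ/R × (1/T₂ - 1/T₁)
Step 2: Convert Eₐ to J/mol: 62.8 kJ/mol = 62800 J/mol
Step 3: 1/T₂ - 1/T₁ = 1/404 - 1/308 = -7.715057e-04 K⁻¹
Step 4: ln(k₂/k₁) = -62800/8.314 × -7.715057e-04 = 5.82759
Step 5: k₂ = k₁ × exp(5.82759) = 5.701e-03 × 3.39539e+02 = 1.936e+00 s⁻¹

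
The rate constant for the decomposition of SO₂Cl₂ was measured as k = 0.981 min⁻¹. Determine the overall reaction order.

first order (1)

Step 1: The units of k for an nth-order reaction are (concentration)^(1-n)·(time)⁻¹.
Step 2: Here k has units min⁻¹, so the concentration exponent is 0.
Step 3: 1 - n = 0 ⇒ n = 1. The reaction is first order.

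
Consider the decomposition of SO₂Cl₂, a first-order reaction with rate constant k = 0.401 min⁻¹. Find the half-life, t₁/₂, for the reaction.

1.729 min

Step 1: For a first-order reaction, t₁/₂ = ln(2)/k
Step 2: t₁/₂ = ln(2)/0.401
Step 3: t₁/₂ = 0.6931/0.401 = 1.729 min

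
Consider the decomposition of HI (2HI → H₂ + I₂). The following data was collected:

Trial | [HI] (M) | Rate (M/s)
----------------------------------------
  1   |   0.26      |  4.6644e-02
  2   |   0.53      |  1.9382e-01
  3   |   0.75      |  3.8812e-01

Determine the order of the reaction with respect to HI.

second order (2)

Step 1: Compare trials to find order n where rate₂/rate₁ = ([HI]₂/[HI]₁)^n
Step 2: rate₂/rate₁ = 1.9382e-01/4.6644e-02 = 4.155
Step 3: [HI]₂/[HI]₁ = 0.53/0.26 = 2.038
Step 4: n = ln(4.155)/ln(2.038) = 2.00 ≈ 2
Step 5: The reaction is second order in HI.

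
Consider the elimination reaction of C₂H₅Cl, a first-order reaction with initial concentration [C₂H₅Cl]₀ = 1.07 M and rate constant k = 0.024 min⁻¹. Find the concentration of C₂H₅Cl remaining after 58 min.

0.266 M

Step 1: For a first-order reaction: [C₂H₅Cl] = [C₂H₅Cl]₀ × e^(-kt)
Step 2: [C₂H₅Cl] = 1.07 × e^(-0.024 × 58)
Step 3: [C₂H₅Cl] = 1.07 × e^(-1.392)
Step 4: [C₂H₅Cl] = 1.07 × 0.248578 = 0.266 M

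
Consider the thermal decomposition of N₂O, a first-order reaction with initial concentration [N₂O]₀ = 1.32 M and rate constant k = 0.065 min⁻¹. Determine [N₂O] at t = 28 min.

0.2139 M

Step 1: For a first-order reaction: [N₂O] = [N₂O]₀ × e^(-kt)
Step 2: [N₂O] = 1.32 × e^(-0.065 × 28)
Step 3: [N₂O] = 1.32 × e^(-1.82)
Step 4: [N₂O] = 1.32 × 0.162026 = 0.2139 M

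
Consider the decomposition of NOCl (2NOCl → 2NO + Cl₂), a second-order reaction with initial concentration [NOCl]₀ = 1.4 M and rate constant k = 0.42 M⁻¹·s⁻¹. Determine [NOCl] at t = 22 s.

0.1005 M

Step 1: For a second-order reaction: 1/[NOCl] = 1/[NOCl]₀ + kt
Step 2: 1/[NOCl] = 1/1.4 + 0.42 × 22
Step 3: 1/[NOCl] = 0.7143 + 9.24 = 9.954
Step 4: [NOCl] = 1/9.954 = 0.1005 M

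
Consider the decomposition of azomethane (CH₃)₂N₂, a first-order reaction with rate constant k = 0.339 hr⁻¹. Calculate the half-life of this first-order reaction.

2.045 hr

Step 1: For a first-order reaction, t₁/₂ = ln(2)/k
Step 2: t₁/₂ = ln(2)/0.339
Step 3: t₁/₂ = 0.6931/0.339 = 2.045 hr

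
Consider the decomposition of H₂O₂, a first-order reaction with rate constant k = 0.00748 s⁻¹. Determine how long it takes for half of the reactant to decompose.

92.67 s

Step 1: For a first-order reaction, t₁/₂ = ln(2)/k
Step 2: t₁/₂ = ln(2)/0.00748
Step 3: t₁/₂ = 0.6931/0.00748 = 92.67 s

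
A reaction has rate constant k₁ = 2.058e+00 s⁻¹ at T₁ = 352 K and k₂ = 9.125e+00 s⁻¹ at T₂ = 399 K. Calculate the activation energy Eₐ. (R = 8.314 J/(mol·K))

37.0 kJ/mol

Step 1: Use the two-temperature Arrhenius form: ln(k₂/k₁) = -Eₐ/R × (1/T₂ - 1/T₁)
Step 2: ln(k₂/k₁) = ln(9.125e+00/2.058e+00) = ln(4.43392) = 1.48928
Step 3: 1/T₂ - 1/T₁ = 1/399 - 1/352 = -3.346434e-04 K⁻¹
Step 4: Eₐ = -R × ln(k₂/k₁) / (1/T₂ - 1/T₁) = -8.314 × 1.48928 / -3.346434e-04
Step 5: Eₐ = 3.7000e+04 J/mol = 37.0 kJ/mol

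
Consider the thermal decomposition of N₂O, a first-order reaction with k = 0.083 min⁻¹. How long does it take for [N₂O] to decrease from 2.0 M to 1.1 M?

7.203 min

Step 1: For first-order: t = ln([N₂O]₀/[N₂O])/k
Step 2: t = ln(2.0/1.1)/0.083
Step 3: t = ln(1.818)/0.083
Step 4: t = 0.5978/0.083 = 7.203 min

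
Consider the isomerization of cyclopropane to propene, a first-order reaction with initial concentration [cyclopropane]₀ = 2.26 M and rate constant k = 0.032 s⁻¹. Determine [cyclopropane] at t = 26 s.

0.9835 M

Step 1: For a first-order reaction: [cyclopropane] = [cyclopropane]₀ × e^(-kt)
Step 2: [cyclopropane] = 2.26 × e^(-0.032 × 26)
Step 3: [cyclopropane] = 2.26 × e^(-0.832)
Step 4: [cyclopropane] = 2.26 × 0.435178 = 0.9835 M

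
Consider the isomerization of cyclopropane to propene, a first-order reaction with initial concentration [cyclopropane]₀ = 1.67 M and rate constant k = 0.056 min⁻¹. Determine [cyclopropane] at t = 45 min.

0.1344 M

Step 1: For a first-order reaction: [cyclopropane] = [cyclopropane]₀ × e^(-kt)
Step 2: [cyclopropane] = 1.67 × e^(-0.056 × 45)
Step 3: [cyclopropane] = 1.67 × e^(-2.52)
Step 4: [cyclopropane] = 1.67 × 0.0804596 = 0.1344 M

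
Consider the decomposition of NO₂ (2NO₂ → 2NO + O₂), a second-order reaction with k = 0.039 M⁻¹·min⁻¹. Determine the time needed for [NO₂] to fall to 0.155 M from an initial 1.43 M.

147.5 min

Step 1: For second-order: t = (1/[NO₂] - 1/[NO₂]₀)/k
Step 2: t = (1/0.155 - 1/1.43)/0.039
Step 3: t = (6.452 - 0.6993)/0.039
Step 4: t = 5.752/0.039 = 147.5 min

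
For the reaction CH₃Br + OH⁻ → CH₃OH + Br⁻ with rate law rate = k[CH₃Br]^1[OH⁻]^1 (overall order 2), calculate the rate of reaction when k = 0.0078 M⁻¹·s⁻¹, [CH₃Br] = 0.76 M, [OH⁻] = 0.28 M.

0.00166 M/s

Step 1: The rate law is rate = k[CH₃Br]^1[OH⁻]^1, overall order = 1+1 = 2
Step 2: Substitute values: rate = 0.0078 × (0.76)^1 × (0.28)^1
Step 3: rate = 0.0078 × 0.76 × 0.28 = 0.00165984 M/s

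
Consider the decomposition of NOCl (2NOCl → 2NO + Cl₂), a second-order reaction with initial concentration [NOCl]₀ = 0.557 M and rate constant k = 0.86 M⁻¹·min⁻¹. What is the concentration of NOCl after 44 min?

0.02523 M

Step 1: For a second-order reaction: 1/[NOCl] = 1/[NOCl]₀ + kt
Step 2: 1/[NOCl] = 1/0.557 + 0.86 × 44
Step 3: 1/[NOCl] = 1.795 + 37.84 = 39.64
Step 4: [NOCl] = 1/39.64 = 0.02523 M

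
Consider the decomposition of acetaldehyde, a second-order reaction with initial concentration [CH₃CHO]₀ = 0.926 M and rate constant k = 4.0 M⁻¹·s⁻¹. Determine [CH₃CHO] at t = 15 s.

0.01637 M

Step 1: For a second-order reaction: 1/[CH₃CHO] = 1/[CH₃CHO]₀ + kt
Step 2: 1/[CH₃CHO] = 1/0.926 + 4.0 × 15
Step 3: 1/[CH₃CHO] = 1.08 + 60 = 61.08
Step 4: [CH₃CHO] = 1/61.08 = 0.01637 M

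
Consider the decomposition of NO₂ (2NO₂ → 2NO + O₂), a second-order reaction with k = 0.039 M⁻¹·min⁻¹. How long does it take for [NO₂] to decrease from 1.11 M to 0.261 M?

75.14 min

Step 1: For second-order: t = (1/[NO₂] - 1/[NO₂]₀)/k
Step 2: t = (1/0.261 - 1/1.11)/0.039
Step 3: t = (3.831 - 0.9009)/0.039
Step 4: t = 2.931/0.039 = 75.14 min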